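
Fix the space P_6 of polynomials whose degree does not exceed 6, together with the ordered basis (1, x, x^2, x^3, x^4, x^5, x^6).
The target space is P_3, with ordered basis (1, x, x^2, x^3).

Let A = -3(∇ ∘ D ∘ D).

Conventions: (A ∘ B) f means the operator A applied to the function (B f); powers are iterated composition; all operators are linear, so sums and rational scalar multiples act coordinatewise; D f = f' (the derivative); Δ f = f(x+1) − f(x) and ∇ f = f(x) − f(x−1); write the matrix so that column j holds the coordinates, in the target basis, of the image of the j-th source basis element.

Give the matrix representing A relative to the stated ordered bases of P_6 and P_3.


the matrix is [[0, 0, 0, -18, 36, -60, 90]; [0, 0, 0, 0, -72, 180, -360]; [0, 0, 0, 0, 0, -180, 540]; [0, 0, 0, 0, 0, 0, -360]] (rows listed top to bottom)

image of 1: 0
image of x: 0
image of x^2: 0
image of x^3: -18
image of x^4: -72x + 36
image of x^5: -180x^2 + 180x - 60
image of x^6: -360x^3 + 540x^2 - 360x + 90
each image's coordinates form column j of the matrix


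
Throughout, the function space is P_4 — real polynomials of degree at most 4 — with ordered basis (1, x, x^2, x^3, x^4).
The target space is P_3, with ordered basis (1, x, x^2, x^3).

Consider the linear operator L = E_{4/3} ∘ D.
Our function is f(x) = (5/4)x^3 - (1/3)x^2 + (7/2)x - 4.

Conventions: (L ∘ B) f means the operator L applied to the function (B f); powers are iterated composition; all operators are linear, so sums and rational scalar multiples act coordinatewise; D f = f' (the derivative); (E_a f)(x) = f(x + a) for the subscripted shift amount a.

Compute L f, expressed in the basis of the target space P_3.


g(x) = (15/4)x^2 + (28/3)x + 167/18

D f = (15/4)x^2 - (2/3)x + 7/2
E_{4/3} D f = (15/4)x^2 + (28/3)x + 167/18


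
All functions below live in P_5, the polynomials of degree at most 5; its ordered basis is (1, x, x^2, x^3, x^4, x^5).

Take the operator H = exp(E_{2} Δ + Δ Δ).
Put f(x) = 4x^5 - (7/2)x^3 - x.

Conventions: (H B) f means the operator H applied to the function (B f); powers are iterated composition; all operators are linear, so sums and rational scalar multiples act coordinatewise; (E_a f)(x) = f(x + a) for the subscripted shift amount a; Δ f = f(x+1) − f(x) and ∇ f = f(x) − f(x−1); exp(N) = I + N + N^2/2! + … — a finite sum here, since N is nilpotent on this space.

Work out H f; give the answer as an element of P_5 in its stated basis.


order-1 term: 20x^4 + 280x^3 + (1979/2)x^2 + (3013/2)x + 1751/2
order-2 term: 40x^3 + 840x^2 + (9859/2)x + 17013/2
order-3 term: 40x^2 + 840x + 7873/2
order-4 term: 20x + 280
order-5 term: 4
the series for exp(E_{2} Δ + Δ Δ) f terminates at order 5
exp(E_{2} Δ + Δ Δ) f = 4x^5 + 20x^4 + (633/2)x^3 + (3739/2)x^2 + 7295x + 27205/2

the image equals g(x) = 4x^5 + 20x^4 + (633/2)x^3 + (3739/2)x^2 + 7295x + 27205/2


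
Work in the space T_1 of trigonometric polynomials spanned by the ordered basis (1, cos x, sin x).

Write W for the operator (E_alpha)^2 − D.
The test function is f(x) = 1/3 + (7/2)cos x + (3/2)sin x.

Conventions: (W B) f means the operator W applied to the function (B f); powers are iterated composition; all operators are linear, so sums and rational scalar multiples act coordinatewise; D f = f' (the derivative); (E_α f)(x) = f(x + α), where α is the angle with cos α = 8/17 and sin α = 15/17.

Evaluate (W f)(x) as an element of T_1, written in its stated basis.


the image equals g(x) = 1/3 - (637/289)cos x - (70/289)sin x

E_alpha f = 1/3 + (101/34)cos x - (81/34)sin x
E_alpha E_alpha f = 1/3 - (407/578)cos x - (2163/578)sin x
D f = (3/2)cos x - (7/2)sin x
(-D) f = -(3/2)cos x + (7/2)sin x
((E_alpha)^2 − D) f = 1/3 - (637/289)cos x - (70/289)sin x


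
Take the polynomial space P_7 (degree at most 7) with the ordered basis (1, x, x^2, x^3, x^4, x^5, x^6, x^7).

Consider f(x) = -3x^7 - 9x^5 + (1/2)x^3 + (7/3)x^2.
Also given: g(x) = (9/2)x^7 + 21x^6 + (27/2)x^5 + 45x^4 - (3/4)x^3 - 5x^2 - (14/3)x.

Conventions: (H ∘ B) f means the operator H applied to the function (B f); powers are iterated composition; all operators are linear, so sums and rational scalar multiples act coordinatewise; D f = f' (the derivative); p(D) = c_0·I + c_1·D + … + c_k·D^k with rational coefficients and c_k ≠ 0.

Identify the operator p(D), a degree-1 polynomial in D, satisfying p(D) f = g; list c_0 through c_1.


D^0 f = -3x^7 - 9x^5 + (1/2)x^3 + (7/3)x^2
D^1 f = -21x^6 - 45x^4 + (3/2)x^2 + (14/3)x
matching coefficients of g against c_0 f + c_1 Df + … from the top degree down determines the c_i
solution: c_0 = -3/2, c_1 = -1

p(D) = -(3/2)·I − D, i.e. c_0 = -3/2, c_1 = -1


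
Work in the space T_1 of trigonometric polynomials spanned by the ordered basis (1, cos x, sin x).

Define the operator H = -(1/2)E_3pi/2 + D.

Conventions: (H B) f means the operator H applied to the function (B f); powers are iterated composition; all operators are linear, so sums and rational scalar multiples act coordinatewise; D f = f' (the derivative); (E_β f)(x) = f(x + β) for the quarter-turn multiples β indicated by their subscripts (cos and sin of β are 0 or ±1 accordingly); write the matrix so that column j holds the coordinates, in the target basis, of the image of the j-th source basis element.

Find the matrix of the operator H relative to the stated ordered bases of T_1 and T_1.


image of 1: -1/2
image of cos x: -(3/2)sin x
image of sin x: (3/2)cos x
each image's coordinates form column j of the matrix

the matrix is [[-1/2, 0, 0]; [0, 0, 3/2]; [0, -3/2, 0]] (rows listed top to bottom)


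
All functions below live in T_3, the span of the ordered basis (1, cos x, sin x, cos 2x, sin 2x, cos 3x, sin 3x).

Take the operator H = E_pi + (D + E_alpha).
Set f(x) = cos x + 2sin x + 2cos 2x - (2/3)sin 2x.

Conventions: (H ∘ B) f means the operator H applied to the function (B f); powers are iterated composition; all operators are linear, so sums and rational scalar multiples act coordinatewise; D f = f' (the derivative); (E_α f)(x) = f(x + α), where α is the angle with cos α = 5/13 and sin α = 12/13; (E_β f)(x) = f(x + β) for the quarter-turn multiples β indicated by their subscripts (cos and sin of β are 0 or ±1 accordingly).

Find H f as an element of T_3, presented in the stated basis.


the result is g(x) = (42/13)cos x - (41/13)sin x - (616/507)cos 2x - (2848/507)sin 2x

E_pi f = -cos x - 2sin x + 2cos 2x - (2/3)sin 2x
D f = 2cos x - sin x - (4/3)cos 2x - 4sin 2x
E_alpha f = (29/13)cos x - (2/13)sin x - (318/169)cos 2x - (482/507)sin 2x
(D + E_alpha) f = (55/13)cos x - (15/13)sin x - (1630/507)cos 2x - (2510/507)sin 2x
(E_pi + (D + E_alpha)) f = (42/13)cos x - (41/13)sin x - (616/507)cos 2x - (2848/507)sin 2x


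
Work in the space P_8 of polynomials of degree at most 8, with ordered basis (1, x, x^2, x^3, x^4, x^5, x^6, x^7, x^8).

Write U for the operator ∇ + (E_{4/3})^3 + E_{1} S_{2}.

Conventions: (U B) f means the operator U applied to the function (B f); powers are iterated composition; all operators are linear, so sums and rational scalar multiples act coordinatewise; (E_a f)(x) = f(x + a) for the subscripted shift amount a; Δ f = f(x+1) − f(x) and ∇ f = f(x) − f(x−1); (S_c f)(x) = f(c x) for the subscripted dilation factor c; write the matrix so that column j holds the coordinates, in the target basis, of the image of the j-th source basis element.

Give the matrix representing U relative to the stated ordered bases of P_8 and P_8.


the matrix is [[2, 7, 19, 73, 271, 1057, 4159, 16513, 65791]; [0, 3, 18, 69, 324, 1435, 6534, 29561, 133128]; [0, 0, 5, 39, 186, 970, 4785, 24213, 121828]; [0, 0, 0, 9, 84, 470, 2580, 13405, 71736]; [0, 0, 0, 0, 17, 185, 1185, 6755, 35770]; [0, 0, 0, 0, 0, 33, 414, 3003, 17976]; [0, 0, 0, 0, 0, 0, 65, 931, 7588]; [0, 0, 0, 0, 0, 0, 0, 129, 2088]; [0, 0, 0, 0, 0, 0, 0, 0, 257]] (rows listed top to bottom)

image of 1: 2
image of x: 3x + 7
image of x^2: 5x^2 + 18x + 19
image of x^3: 9x^3 + 39x^2 + 69x + 73
image of x^4: 17x^4 + 84x^3 + 186x^2 + 324x + 271
image of x^5: 33x^5 + 185x^4 + 470x^3 + 970x^2 + 1435x + 1057
image of x^6: 65x^6 + 414x^5 + 1185x^4 + 2580x^3 + 4785x^2 + 6534x + 4159
image of x^7: 129x^7 + 931x^6 + 3003x^5 + 6755x^4 + 13405x^3 + 24213x^2 + 29561x + 16513
image of x^8: 257x^8 + 2088x^7 + 7588x^6 + 17976x^5 + 35770x^4 + 71736x^3 + 121828x^2 + 133128x + 65791
each image's coordinates form column j of the matrix


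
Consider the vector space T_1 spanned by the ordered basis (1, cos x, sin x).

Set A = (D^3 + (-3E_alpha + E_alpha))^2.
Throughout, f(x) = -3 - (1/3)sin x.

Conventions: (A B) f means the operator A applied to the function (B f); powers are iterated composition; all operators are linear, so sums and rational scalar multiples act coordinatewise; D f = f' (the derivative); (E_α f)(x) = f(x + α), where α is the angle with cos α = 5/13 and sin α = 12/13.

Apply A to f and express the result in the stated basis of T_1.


D f = -(1/3)cos x
D D f = (1/3)sin x
D D D f = (1/3)cos x
E_alpha f = -3 - (4/13)cos x - (5/39)sin x
(-3E_alpha) f = 9 + (12/13)cos x + (5/13)sin x
E_alpha f = -3 - (4/13)cos x - (5/39)sin x
(-3E_alpha + E_alpha) f = 6 + (8/13)cos x + (10/39)sin x
(D^3 + (-3E_alpha + E_alpha)) f = 6 + (37/39)cos x + (10/39)sin x
D (D^3 + (-3E_alpha + E_alpha)) f = (10/39)cos x - (37/39)sin x
D D (D^3 + (-3E_alpha + E_alpha)) f = -(37/39)cos x - (10/39)sin x
D D D (D^3 + (-3E_alpha + E_alpha)) f = -(10/39)cos x + (37/39)sin x
E_alpha (D^3 + (-3E_alpha + E_alpha)) f = 6 + (305/507)cos x - (394/507)sin x
(-3E_alpha) (D^3 + (-3E_alpha + E_alpha)) f = -18 - (305/169)cos x + (394/169)sin x
E_alpha (D^3 + (-3E_alpha + E_alpha)) f = 6 + (305/507)cos x - (394/507)sin x
(-3E_alpha + E_alpha) (D^3 + (-3E_alpha + E_alpha)) f = -12 - (610/507)cos x + (788/507)sin x
(D^3 + (-3E_alpha + E_alpha)) (D^3 + (-3E_alpha + E_alpha)) f = -12 - (740/507)cos x + (423/169)sin x

the image equals g(x) = -12 - (740/507)cos x + (423/169)sin x


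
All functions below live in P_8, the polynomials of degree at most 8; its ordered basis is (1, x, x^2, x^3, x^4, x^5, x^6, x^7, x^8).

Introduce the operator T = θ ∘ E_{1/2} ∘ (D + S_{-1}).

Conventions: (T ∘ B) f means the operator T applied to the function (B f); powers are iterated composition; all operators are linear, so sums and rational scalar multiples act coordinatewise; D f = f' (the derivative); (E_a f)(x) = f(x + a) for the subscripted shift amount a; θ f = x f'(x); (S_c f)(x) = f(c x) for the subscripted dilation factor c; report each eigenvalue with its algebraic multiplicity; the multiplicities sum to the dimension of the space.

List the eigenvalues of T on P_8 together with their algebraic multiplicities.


λ = -7 (multiplicity 1), λ = -5 (multiplicity 1), λ = -3 (multiplicity 1), λ = -1 (multiplicity 1), λ = 0 (multiplicity 1), λ = 2 (multiplicity 1), λ = 4 (multiplicity 1), λ = 6 (multiplicity 1), λ = 8 (multiplicity 1)

image of 1: 0
image of x: -x
image of x^2: 2x^2 + 3x
image of x^3: -3x^3 + 3x^2 + (9/4)x
image of x^4: 4x^4 + 18x^3 + 15x^2 + (7/2)x
image of x^5: -5x^5 + 10x^4 + (45/2)x^3 + (25/2)x^2 + (35/16)x
image of x^6: 6x^6 + 45x^5 + 75x^4 + (105/2)x^3 + (135/8)x^2 + (33/16)x
image of x^7: -7x^7 + 21x^6 + (315/4)x^5 + (175/2)x^4 + (735/16)x^3 + (189/16)x^2 + (77/64)x
image of x^8: 8x^8 + 84x^7 + 210x^6 + 245x^5 + (315/2)x^4 + (231/4)x^3 + (91/8)x^2 + (15/16)x
the matrix is upper triangular; its diagonal is (0, -1, 2, -3, 4, -5, 6, -7, 8)
for a triangular matrix the eigenvalues are the diagonal entries, with algebraic multiplicity their repetition count


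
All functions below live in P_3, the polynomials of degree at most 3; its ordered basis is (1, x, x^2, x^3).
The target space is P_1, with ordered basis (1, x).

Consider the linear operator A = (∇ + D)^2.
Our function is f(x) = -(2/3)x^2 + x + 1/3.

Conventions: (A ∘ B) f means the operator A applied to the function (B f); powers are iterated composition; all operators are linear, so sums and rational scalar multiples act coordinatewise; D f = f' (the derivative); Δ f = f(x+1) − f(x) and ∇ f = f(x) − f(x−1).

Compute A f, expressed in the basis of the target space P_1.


∇ f = -(4/3)x + 5/3
D f = -(4/3)x + 1
(∇ + D) f = -(8/3)x + 8/3
∇ (∇ + D) f = -8/3
D (∇ + D) f = -8/3
(∇ + D) (∇ + D) f = -16/3

the image equals g(x) = -16/3


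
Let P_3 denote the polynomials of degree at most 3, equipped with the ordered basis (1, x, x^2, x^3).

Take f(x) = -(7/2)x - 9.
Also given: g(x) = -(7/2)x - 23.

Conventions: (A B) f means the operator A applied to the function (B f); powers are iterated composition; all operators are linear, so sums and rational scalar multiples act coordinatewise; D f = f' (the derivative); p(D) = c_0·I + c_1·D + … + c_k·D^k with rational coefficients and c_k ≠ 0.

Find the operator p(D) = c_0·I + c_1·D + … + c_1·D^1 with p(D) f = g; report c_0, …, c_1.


p(D) = I + 4·D, i.e. c_0 = 1, c_1 = 4

D^0 f = -(7/2)x - 9
D^1 f = -7/2
matching coefficients of g against c_0 f + c_1 Df + … from the top degree down determines the c_i
solution: c_0 = 1, c_1 = 4


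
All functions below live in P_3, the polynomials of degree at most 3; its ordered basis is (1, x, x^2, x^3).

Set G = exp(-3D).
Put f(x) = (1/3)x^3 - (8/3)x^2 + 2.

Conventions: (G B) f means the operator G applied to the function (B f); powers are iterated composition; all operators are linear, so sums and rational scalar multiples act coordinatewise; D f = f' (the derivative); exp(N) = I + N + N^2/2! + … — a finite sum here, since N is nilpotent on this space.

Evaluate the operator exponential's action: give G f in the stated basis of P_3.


the image equals g(x) = (1/3)x^3 - (17/3)x^2 + 25x - 31

order-1 term: -3x^2 + 16x
order-2 term: 9x - 24
order-3 term: -9
the series for exp(-3D) f terminates at order 3
exp(-3D) f = (1/3)x^3 - (17/3)x^2 + 25x - 31


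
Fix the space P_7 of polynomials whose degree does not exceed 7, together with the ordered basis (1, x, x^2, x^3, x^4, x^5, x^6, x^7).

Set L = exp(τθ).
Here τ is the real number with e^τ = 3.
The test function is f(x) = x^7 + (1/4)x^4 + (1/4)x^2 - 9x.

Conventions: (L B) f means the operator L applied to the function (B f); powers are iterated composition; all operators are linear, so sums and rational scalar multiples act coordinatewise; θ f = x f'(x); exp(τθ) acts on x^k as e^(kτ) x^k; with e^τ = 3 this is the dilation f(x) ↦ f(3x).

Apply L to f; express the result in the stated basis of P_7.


exp(τθ) x^k = e^(kτ) x^k; with e^τ = 3 this sends x^k to 3^k x^k
x ↦ 3 x
x^2 ↦ 9 x^2
x^4 ↦ 81 x^4
x^7 ↦ 2187 x^7
applying this coordinatewise to f: exp(τθ) f = 2187x^7 + (81/4)x^4 + (9/4)x^2 - 27x

the image equals g(x) = 2187x^7 + (81/4)x^4 + (9/4)x^2 - 27x


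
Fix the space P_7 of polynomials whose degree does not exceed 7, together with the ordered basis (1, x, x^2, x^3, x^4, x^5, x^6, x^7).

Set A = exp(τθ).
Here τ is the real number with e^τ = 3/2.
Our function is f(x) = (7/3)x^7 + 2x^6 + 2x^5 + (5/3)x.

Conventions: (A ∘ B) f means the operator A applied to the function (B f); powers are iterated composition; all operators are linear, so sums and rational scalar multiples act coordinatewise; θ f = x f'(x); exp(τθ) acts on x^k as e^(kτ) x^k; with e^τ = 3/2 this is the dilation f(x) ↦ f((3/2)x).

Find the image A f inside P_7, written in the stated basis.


the result is g(x) = (5103/128)x^7 + (729/32)x^6 + (243/16)x^5 + (5/2)x

exp(τθ) x^k = e^(kτ) x^k; with e^τ = 3/2 this sends x^k to (3/2)^k x^k
x ↦ 3/2 x
x^5 ↦ 243/32 x^5
x^6 ↦ 729/64 x^6
x^7 ↦ 2187/128 x^7
applying this coordinatewise to f: exp(τθ) f = (5103/128)x^7 + (729/32)x^6 + (243/16)x^5 + (5/2)x


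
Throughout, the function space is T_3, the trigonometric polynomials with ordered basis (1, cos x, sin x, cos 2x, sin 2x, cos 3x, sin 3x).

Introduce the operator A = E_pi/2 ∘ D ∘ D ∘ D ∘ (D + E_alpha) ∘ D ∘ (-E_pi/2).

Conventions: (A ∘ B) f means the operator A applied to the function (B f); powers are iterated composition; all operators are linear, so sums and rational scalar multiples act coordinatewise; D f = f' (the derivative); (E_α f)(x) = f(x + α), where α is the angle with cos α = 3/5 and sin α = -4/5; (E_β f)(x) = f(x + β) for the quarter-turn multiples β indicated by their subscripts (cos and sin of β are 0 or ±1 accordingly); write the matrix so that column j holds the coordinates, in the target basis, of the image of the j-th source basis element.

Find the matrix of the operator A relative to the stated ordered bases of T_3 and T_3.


image of 1: 0
image of cos x: (3/5)cos x - (1/5)sin x
image of sin x: (1/5)cos x + (3/5)sin x
image of cos 2x: (112/25)cos 2x + (416/25)sin 2x
image of sin 2x: -(416/25)cos 2x + (112/25)sin 2x
image of cos 3x: -(9477/125)cos 3x - (26811/125)sin 3x
image of sin 3x: (26811/125)cos 3x - (9477/125)sin 3x
each image's coordinates form column j of the matrix

the matrix is [[0, 0, 0, 0, 0, 0, 0]; [0, 3/5, 1/5, 0, 0, 0, 0]; [0, -1/5, 3/5, 0, 0, 0, 0]; [0, 0, 0, 112/25, -416/25, 0, 0]; [0, 0, 0, 416/25, 112/25, 0, 0]; [0, 0, 0, 0, 0, -9477/125, 26811/125]; [0, 0, 0, 0, 0, -26811/125, -9477/125]] (rows listed top to bottom)


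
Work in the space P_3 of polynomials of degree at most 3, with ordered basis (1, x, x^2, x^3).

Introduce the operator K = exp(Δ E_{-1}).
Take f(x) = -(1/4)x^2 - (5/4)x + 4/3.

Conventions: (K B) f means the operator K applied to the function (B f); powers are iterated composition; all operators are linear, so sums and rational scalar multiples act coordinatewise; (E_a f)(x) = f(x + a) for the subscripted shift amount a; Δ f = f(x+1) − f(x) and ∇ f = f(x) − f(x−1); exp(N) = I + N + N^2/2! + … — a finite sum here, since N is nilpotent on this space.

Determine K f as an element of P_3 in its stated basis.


the image equals g(x) = -(1/4)x^2 - (7/4)x + 1/12

order-1 term: -(1/2)x - 1
order-2 term: -1/4
the series for exp(Δ E_{-1}) f terminates at order 2
exp(Δ E_{-1}) f = -(1/4)x^2 - (7/4)x + 1/12


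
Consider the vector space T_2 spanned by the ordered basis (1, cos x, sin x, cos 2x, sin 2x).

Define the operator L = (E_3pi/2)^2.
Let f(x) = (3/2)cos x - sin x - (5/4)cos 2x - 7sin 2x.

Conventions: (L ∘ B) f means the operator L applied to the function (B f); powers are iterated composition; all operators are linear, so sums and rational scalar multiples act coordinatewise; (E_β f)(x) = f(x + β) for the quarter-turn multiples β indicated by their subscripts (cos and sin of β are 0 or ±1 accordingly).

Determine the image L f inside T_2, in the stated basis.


E_3pi/2 f = cos x + (3/2)sin x + (5/4)cos 2x + 7sin 2x
E_3pi/2 E_3pi/2 f = -(3/2)cos x + sin x - (5/4)cos 2x - 7sin 2x

g(x) = -(3/2)cos x + sin x - (5/4)cos 2x - 7sin 2x


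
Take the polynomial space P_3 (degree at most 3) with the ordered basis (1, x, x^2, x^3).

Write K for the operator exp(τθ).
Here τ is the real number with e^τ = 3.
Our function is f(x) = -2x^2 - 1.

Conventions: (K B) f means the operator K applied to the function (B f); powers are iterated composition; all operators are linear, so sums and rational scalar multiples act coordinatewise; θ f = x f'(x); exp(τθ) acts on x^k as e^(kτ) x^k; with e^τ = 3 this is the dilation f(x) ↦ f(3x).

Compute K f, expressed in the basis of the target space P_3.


exp(τθ) x^k = e^(kτ) x^k; with e^τ = 3 this sends x^k to 3^k x^k
x^2 ↦ 9 x^2
applying this coordinatewise to f: exp(τθ) f = -18x^2 - 1

g(x) = -18x^2 - 1


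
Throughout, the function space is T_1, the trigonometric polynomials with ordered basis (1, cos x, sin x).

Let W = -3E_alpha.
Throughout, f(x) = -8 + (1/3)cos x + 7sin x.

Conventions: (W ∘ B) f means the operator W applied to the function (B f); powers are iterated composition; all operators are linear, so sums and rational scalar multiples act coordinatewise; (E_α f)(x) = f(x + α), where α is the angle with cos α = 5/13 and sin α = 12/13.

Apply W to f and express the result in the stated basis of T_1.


the image equals g(x) = 24 - (257/13)cos x - (93/13)sin x

E_alpha f = -8 + (257/39)cos x + (31/13)sin x
(-3E_alpha) f = 24 - (257/13)cos x - (93/13)sin x


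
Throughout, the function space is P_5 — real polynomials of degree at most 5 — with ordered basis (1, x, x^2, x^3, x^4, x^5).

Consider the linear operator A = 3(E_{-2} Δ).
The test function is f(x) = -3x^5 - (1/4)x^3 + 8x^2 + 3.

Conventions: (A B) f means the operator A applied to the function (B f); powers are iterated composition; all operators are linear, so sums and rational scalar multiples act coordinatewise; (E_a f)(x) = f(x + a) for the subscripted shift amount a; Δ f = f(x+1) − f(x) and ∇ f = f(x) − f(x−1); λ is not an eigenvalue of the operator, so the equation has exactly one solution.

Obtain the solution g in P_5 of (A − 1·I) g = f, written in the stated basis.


write g with unknown coordinates in the stated basis and equate coefficients in (A − 1·I) g = f
solving from the highest basis element down gives g = 3x^5 + 45x^4 + (1081/4)x^3 + (2497/4)x^2 - (1785/4)x - 12123/4
check: A g = 45x^4 + 270x^3 + (2529/4)x^2 - (1785/4)x - 12111/4
so A g − 1·g = -3x^5 - (1/4)x^3 + 8x^2 + 3 = f ✓

the result is g(x) = 3x^5 + 45x^4 + (1081/4)x^3 + (2497/4)x^2 - (1785/4)x - 12123/4


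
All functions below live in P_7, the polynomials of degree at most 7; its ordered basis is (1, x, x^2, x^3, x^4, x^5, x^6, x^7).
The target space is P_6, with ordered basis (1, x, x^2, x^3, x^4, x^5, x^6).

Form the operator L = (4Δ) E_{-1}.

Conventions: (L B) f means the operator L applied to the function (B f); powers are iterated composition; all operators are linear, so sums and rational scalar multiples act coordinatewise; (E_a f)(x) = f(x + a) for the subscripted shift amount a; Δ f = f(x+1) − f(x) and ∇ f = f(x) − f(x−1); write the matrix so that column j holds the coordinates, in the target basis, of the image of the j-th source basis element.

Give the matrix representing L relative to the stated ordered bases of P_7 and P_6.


image of 1: 0
image of x: 4
image of x^2: 8x - 4
image of x^3: 12x^2 - 12x + 4
image of x^4: 16x^3 - 24x^2 + 16x - 4
image of x^5: 20x^4 - 40x^3 + 40x^2 - 20x + 4
image of x^6: 24x^5 - 60x^4 + 80x^3 - 60x^2 + 24x - 4
image of x^7: 28x^6 - 84x^5 + 140x^4 - 140x^3 + 84x^2 - 28x + 4
each image's coordinates form column j of the matrix

the matrix is [[0, 4, -4, 4, -4, 4, -4, 4]; [0, 0, 8, -12, 16, -20, 24, -28]; [0, 0, 0, 12, -24, 40, -60, 84]; [0, 0, 0, 0, 16, -40, 80, -140]; [0, 0, 0, 0, 0, 20, -60, 140]; [0, 0, 0, 0, 0, 0, 24, -84]; [0, 0, 0, 0, 0, 0, 0, 28]] (rows listed top to bottom)


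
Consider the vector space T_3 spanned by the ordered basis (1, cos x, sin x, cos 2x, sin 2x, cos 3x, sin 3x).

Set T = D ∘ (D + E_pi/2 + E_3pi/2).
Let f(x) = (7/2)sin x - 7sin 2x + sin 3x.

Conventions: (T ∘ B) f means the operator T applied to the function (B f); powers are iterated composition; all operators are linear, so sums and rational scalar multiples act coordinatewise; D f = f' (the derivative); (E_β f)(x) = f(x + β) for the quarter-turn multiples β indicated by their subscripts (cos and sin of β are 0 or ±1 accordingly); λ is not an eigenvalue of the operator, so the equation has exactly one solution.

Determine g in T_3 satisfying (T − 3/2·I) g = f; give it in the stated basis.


g(x) = -(7/5)sin x - (112/185)cos 2x + (154/185)sin 2x - (2/21)sin 3x

write g with unknown coordinates in the stated basis and equate coefficients in (T − 3/2·I) g = f
solving from the highest basis element down gives g = -(7/5)sin x - (112/185)cos 2x + (154/185)sin 2x - (2/21)sin 3x
check: T g = (7/5)sin x - (168/185)cos 2x - (1064/185)sin 2x + (6/7)sin 3x
so T g − 3/2·g = (7/2)sin x - 7sin 2x + sin 3x = f ✓


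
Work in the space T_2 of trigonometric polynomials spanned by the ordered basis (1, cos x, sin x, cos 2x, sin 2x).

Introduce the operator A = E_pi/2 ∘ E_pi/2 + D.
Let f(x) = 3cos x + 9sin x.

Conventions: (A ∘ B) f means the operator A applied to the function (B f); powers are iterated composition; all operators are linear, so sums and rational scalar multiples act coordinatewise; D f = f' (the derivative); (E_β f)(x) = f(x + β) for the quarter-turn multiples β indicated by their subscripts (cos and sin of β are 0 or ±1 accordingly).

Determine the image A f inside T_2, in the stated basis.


the result is g(x) = 6cos x - 12sin x

E_pi/2 f = 9cos x - 3sin x
E_pi/2 E_pi/2 f = -3cos x - 9sin x
D f = 9cos x - 3sin x
(E_pi/2 ∘ E_pi/2 + D) f = 6cos x - 12sin x


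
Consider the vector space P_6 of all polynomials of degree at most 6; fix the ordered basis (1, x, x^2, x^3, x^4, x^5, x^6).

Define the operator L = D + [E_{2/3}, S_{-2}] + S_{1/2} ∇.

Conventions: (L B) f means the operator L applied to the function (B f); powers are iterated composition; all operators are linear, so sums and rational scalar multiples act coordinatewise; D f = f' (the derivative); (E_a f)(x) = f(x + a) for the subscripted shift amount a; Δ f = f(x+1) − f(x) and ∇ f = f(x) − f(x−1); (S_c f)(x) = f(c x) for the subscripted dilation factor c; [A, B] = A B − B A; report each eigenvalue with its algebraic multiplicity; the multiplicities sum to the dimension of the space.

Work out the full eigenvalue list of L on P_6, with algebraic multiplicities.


λ = 0 (multiplicity 7)

image of 1: 0
image of x: 0
image of x^2: 11x + 1/3
image of x^3: -(81/4)x^2 - (19/2)x - 5/3
image of x^4: (137/2)x^3 + (61/2)x^2 + (70/3)x + 53/27
image of x^5: -(2475/16)x^4 - (1295/12)x^3 - (625/6)x^2 - (1735/54)x - 271/81
image of x^6: (6243/16)x^5 + (5105/16)x^4 + (2575/6)x^3 + (6265/36)x^2 + (1489/27)x + 367/81
the matrix is upper triangular; its diagonal is (0, 0, 0, 0, 0, 0, 0)
for a triangular matrix the eigenvalues are the diagonal entries, with algebraic multiplicity their repetition count


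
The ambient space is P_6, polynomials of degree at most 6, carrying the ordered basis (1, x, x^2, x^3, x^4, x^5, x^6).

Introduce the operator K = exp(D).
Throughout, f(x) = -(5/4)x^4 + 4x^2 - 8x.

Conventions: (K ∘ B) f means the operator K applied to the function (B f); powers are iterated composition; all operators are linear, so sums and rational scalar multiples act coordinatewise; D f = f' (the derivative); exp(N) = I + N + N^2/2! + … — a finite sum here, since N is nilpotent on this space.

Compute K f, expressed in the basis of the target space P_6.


the image equals g(x) = -(5/4)x^4 - 5x^3 - (7/2)x^2 - 5x - 21/4

order-1 term: -5x^3 + 8x - 8
order-2 term: -(15/2)x^2 + 4
order-3 term: -5x
order-4 term: -5/4
the series for exp(D) f terminates at order 4
exp(D) f = -(5/4)x^4 - 5x^3 - (7/2)x^2 - 5x - 21/4


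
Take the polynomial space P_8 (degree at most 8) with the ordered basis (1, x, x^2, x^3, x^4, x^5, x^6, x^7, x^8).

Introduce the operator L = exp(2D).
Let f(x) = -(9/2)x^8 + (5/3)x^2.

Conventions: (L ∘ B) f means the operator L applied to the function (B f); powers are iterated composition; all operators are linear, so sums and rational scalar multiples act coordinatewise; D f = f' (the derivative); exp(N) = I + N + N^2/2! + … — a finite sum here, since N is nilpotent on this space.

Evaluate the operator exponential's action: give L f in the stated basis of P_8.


order-1 term: -72x^7 + (20/3)x
order-2 term: -504x^6 + 20/3
order-3 term: -2016x^5
order-4 term: -5040x^4
order-5 term: -8064x^3
order-6 term: -8064x^2
order-7 term: -4608x
order-8 term: -1152
the series for exp(2D) f terminates at order 8
exp(2D) f = -(9/2)x^8 - 72x^7 - 504x^6 - 2016x^5 - 5040x^4 - 8064x^3 - (24187/3)x^2 - (13804/3)x - 3436/3

the result is g(x) = -(9/2)x^8 - 72x^7 - 504x^6 - 2016x^5 - 5040x^4 - 8064x^3 - (24187/3)x^2 - (13804/3)x - 3436/3


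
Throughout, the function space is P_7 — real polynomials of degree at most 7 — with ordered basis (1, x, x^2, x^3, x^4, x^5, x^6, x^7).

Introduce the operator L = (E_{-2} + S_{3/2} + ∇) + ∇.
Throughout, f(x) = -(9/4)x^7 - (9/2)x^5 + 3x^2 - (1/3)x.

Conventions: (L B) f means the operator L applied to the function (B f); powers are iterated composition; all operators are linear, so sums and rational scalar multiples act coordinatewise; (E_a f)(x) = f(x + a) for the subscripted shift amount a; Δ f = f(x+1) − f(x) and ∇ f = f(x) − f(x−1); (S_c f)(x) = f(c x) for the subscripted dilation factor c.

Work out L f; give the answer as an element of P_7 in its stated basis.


E_{-2} f = -(9/4)x^7 + (63/2)x^6 - (387/2)x^5 + 675x^4 - 1440x^3 + 1875x^2 - (4141/3)x + 1334/3
S_{3/2} f = -(19683/512)x^7 - (2187/64)x^5 + (27/4)x^2 - (1/2)x
∇ f = -(63/4)x^6 + (189/4)x^5 - (405/4)x^4 + (495/4)x^3 - (369/4)x^2 + (177/4)x - 121/12
(E_{-2} + S_{3/2} + ∇) f = -(20835/512)x^7 + (63/4)x^6 - (11547/64)x^5 + (2295/4)x^4 - (5265/4)x^3 + (3579/2)x^2 - (16039/12)x + 5215/12
∇ f = -(63/4)x^6 + (189/4)x^5 - (405/4)x^4 + (495/4)x^3 - (369/4)x^2 + (177/4)x - 121/12
((E_{-2} + S_{3/2} + ∇) + ∇) f = -(20835/512)x^7 - (8523/64)x^5 + (945/2)x^4 - (2385/2)x^3 + (6789/4)x^2 - (3877/3)x + 849/2

the result is g(x) = -(20835/512)x^7 - (8523/64)x^5 + (945/2)x^4 - (2385/2)x^3 + (6789/4)x^2 - (3877/3)x + 849/2


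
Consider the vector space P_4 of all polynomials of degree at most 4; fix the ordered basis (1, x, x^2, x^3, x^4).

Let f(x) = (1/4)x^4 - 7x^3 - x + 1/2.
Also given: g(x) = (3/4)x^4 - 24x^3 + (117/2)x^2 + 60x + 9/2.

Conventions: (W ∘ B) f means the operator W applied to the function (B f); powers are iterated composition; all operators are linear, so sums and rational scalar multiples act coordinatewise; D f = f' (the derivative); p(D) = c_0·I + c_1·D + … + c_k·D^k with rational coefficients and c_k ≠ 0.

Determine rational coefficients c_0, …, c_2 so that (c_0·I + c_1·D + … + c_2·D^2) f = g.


p(D) = 3·I − 3·D − (3/2)·D^2, i.e. c_0 = 3, c_1 = -3, c_2 = -3/2

D^0 f = (1/4)x^4 - 7x^3 - x + 1/2
D^1 f = x^3 - 21x^2 - 1
D^2 f = 3x^2 - 42x
matching coefficients of g against c_0 f + c_1 Df + … from the top degree down determines the c_i
solution: c_0 = 3, c_1 = -3, c_2 = -3/2


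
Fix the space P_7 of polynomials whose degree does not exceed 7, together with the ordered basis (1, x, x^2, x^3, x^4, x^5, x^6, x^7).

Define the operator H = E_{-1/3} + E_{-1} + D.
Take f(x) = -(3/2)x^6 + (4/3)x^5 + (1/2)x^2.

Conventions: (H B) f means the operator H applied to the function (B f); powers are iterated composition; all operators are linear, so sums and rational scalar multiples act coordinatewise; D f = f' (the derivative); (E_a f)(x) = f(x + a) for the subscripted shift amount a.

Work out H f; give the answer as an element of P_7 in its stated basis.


E_{-1/3} f = -(3/2)x^6 + (13/3)x^5 - (85/18)x^4 + (70/27)x^3 - (22/81)x^2 - (52/243)x + 35/729
E_{-1} f = -(3/2)x^6 + (31/3)x^5 - (175/6)x^4 + (130/3)x^3 - (106/3)x^2 + (44/3)x - 7/3
D f = -9x^5 + (20/3)x^4 + x
(E_{-1/3} + E_{-1} + D) f = -3x^6 + (17/3)x^5 - (245/9)x^4 + (1240/27)x^3 - (2884/81)x^2 + (3755/243)x - 1666/729

the image equals g(x) = -3x^6 + (17/3)x^5 - (245/9)x^4 + (1240/27)x^3 - (2884/81)x^2 + (3755/243)x - 1666/729


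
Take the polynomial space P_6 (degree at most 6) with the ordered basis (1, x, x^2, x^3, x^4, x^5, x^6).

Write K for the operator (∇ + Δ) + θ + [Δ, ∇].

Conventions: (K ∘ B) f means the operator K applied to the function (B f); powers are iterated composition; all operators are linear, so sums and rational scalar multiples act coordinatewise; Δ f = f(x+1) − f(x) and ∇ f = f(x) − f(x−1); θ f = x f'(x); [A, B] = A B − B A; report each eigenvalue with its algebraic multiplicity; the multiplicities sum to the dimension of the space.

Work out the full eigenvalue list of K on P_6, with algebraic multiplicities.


image of 1: 0
image of x: x + 2
image of x^2: 2x^2 + 4x
image of x^3: 3x^3 + 6x^2 + 2
image of x^4: 4x^4 + 8x^3 + 8x
image of x^5: 5x^5 + 10x^4 + 20x^2 + 2
image of x^6: 6x^6 + 12x^5 + 40x^3 + 12x
the matrix is upper triangular; its diagonal is (0, 1, 2, 3, 4, 5, 6)
for a triangular matrix the eigenvalues are the diagonal entries, with algebraic multiplicity their repetition count

λ = 0 (multiplicity 1), λ = 1 (multiplicity 1), λ = 2 (multiplicity 1), λ = 3 (multiplicity 1), λ = 4 (multiplicity 1), λ = 5 (multiplicity 1), λ = 6 (multiplicity 1)


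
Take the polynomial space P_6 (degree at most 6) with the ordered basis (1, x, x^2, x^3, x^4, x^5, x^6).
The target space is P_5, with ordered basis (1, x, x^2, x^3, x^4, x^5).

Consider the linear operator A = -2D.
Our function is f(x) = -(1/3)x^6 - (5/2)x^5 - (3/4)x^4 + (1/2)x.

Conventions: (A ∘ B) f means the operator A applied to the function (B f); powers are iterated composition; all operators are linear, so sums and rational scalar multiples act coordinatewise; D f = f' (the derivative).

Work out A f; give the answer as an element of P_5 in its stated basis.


D f = -2x^5 - (25/2)x^4 - 3x^3 + 1/2
(-2D) f = 4x^5 + 25x^4 + 6x^3 - 1

the result is g(x) = 4x^5 + 25x^4 + 6x^3 - 1


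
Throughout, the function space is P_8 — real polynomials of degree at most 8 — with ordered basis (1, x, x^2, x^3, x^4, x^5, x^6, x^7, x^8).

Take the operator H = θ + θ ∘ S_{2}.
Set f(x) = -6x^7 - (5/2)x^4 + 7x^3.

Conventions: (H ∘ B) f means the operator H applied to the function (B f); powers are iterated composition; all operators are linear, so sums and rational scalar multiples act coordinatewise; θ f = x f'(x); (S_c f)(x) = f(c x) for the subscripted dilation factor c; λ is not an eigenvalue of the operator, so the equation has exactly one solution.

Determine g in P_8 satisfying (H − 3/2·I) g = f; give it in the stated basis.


the image equals g(x) = -(4/601)x^7 - (5/133)x^4 + (14/51)x^3

write g with unknown coordinates in the stated basis and equate coefficients in (H − 3/2·I) g = f
solving from the highest basis element down gives g = -(4/601)x^7 - (5/133)x^4 + (14/51)x^3
check: H g = -(3612/601)x^7 - (340/133)x^4 + (126/17)x^3
so H g − 3/2·g = -6x^7 - (5/2)x^4 + 7x^3 = f ✓


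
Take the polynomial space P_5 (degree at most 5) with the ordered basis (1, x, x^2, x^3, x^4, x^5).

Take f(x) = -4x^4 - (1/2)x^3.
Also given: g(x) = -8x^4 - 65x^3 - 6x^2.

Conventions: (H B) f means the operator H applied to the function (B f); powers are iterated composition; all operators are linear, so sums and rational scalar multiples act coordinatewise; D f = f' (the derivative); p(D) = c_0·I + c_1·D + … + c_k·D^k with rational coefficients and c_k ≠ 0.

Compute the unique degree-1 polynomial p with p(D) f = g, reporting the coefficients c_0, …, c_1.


c_0 = 2, c_1 = 4

D^0 f = -4x^4 - (1/2)x^3
D^1 f = -16x^3 - (3/2)x^2
matching coefficients of g against c_0 f + c_1 Df + … from the top degree down determines the c_i
solution: c_0 = 2, c_1 = 4


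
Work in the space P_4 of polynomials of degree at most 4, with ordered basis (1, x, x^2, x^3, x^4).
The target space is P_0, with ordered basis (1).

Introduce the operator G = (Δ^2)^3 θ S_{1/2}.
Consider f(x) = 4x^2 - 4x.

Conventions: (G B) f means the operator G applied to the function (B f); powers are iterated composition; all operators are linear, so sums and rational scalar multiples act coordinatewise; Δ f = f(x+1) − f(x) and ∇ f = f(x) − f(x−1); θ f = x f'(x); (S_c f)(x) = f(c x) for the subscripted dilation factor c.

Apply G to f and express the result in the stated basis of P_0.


the result is g(x) = 0

S_{1/2} f = x^2 - 2x
θ S_{1/2} f = 2x^2 - 2x
Δ (θ S_{1/2}) f = 4x
Δ Δ (θ S_{1/2}) f = 4
Δ Δ^2 (θ S_{1/2}) f = 0
Δ Δ Δ^2 (θ S_{1/2}) f = 0
Δ Δ^2 Δ^2 (θ S_{1/2}) f = 0
Δ Δ Δ^2 Δ^2 (θ S_{1/2}) f = 0


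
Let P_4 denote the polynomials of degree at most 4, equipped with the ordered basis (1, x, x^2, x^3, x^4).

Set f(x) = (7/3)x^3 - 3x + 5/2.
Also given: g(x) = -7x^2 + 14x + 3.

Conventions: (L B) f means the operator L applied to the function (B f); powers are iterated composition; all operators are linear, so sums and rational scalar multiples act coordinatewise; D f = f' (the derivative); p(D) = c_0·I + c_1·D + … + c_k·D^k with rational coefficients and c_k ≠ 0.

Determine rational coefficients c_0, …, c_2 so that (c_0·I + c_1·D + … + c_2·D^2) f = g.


D^0 f = (7/3)x^3 - 3x + 5/2
D^1 f = 7x^2 - 3
D^2 f = 14x
matching coefficients of g against c_0 f + c_1 Df + … from the top degree down determines the c_i
solution: c_0 = 0, c_1 = -1, c_2 = 1

c_0 = 0, c_1 = -1, c_2 = 1


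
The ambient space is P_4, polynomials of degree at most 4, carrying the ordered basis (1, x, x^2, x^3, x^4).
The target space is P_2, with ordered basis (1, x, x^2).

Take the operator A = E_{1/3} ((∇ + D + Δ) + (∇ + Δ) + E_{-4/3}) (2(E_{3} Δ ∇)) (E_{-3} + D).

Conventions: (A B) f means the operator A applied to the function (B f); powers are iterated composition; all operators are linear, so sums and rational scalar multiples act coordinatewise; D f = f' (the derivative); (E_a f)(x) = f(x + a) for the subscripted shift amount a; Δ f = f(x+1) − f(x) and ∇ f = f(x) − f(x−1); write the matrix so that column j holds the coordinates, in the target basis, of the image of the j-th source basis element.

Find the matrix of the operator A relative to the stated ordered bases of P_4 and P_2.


image of 1: 0
image of x: 0
image of x^2: 4
image of x^3: 12x + 60
image of x^4: 24x^2 + 240x + 444
each image's coordinates form column j of the matrix

the matrix is [[0, 0, 4, 60, 444]; [0, 0, 0, 12, 240]; [0, 0, 0, 0, 24]] (rows listed top to bottom)


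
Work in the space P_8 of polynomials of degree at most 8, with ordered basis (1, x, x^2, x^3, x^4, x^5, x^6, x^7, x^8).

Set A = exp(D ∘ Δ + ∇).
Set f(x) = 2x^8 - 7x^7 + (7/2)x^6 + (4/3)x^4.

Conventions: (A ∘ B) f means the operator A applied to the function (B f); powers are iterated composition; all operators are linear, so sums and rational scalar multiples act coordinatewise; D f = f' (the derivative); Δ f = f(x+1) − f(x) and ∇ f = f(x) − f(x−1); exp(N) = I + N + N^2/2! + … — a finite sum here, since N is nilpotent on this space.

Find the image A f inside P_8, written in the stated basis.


the result is g(x) = 2x^8 + 9x^7 + (133/2)x^6 + 623x^5 + (6619/3)x^4 + (23053/3)x^3 + (42683/2)x^2 + (93716/3)x + 143749/6

order-1 term: 16x^7 + 7x^6 + 322x^5 - (1015/2)x^4 + (667/3)x^3 - (873/2)x^2 + (91/3)x - 41/2
order-2 term: 56x^6 + 189x^5 + (3955/2)x^4 + 1715x^3 + (12833/2)x^2 - 1342x + 3167/6
order-3 term: 112x^5 + 595x^4 + 4760x^3 + 9030x^2 + (54469/3)x + 6427
order-4 term: 140x^4 + 875x^3 + (11165/2)x^2 + 10885x + 73025/6
order-5 term: 112x^3 + 693x^2 + 3206x + 8155/2
order-6 term: 56x^2 + 287x + 1449/2
order-7 term: 16x + 49
order-8 term: 2
the series for exp(D ∘ Δ + ∇) f terminates at order 8
exp(D ∘ Δ + ∇) f = 2x^8 + 9x^7 + (133/2)x^6 + 623x^5 + (6619/3)x^4 + (23053/3)x^3 + (42683/2)x^2 + (93716/3)x + 143749/6


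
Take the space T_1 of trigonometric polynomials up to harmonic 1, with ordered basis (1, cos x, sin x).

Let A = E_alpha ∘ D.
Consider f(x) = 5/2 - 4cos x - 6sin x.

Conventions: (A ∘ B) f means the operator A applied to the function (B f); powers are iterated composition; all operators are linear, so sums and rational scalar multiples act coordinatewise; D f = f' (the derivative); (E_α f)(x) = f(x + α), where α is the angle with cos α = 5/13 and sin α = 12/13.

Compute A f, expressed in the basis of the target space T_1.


D f = -6cos x + 4sin x
E_alpha D f = (18/13)cos x + (92/13)sin x

the image equals g(x) = (18/13)cos x + (92/13)sin x


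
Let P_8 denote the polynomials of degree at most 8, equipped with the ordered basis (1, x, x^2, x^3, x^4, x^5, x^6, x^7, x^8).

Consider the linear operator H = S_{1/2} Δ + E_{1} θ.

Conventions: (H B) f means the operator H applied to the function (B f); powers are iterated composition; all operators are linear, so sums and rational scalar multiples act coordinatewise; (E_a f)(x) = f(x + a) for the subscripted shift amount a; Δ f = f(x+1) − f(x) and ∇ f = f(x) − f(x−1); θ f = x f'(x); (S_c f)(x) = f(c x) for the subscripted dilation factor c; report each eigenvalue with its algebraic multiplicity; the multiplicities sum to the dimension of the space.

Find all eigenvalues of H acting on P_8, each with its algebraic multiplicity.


λ = 0 (multiplicity 1), λ = 1 (multiplicity 1), λ = 2 (multiplicity 1), λ = 3 (multiplicity 1), λ = 4 (multiplicity 1), λ = 5 (multiplicity 1), λ = 6 (multiplicity 1), λ = 7 (multiplicity 1), λ = 8 (multiplicity 1)

image of 1: 0
image of x: x + 2
image of x^2: 2x^2 + 5x + 3
image of x^3: 3x^3 + (39/4)x^2 + (21/2)x + 4
image of x^4: 4x^4 + (33/2)x^3 + (51/2)x^2 + 18x + 5
image of x^5: 5x^5 + (405/16)x^4 + (205/4)x^3 + (105/2)x^2 + (55/2)x + 6
image of x^6: 6x^6 + (579/16)x^5 + (1455/16)x^4 + (245/2)x^3 + (375/4)x^2 + 39x + 7
image of x^7: 7x^7 + (3143/64)x^6 + (4725/32)x^5 + (3955/16)x^4 + (1995/8)x^3 + (609/4)x^2 + (105/2)x + 8
image of x^8: 8x^8 + (1025/16)x^7 + (3591/16)x^6 + (1799/4)x^5 + (4515/8)x^4 + 455x^3 + 231x^2 + 68x + 9
the matrix is upper triangular; its diagonal is (0, 1, 2, 3, 4, 5, 6, 7, 8)
for a triangular matrix the eigenvalues are the diagonal entries, with algebraic multiplicity their repetition count
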